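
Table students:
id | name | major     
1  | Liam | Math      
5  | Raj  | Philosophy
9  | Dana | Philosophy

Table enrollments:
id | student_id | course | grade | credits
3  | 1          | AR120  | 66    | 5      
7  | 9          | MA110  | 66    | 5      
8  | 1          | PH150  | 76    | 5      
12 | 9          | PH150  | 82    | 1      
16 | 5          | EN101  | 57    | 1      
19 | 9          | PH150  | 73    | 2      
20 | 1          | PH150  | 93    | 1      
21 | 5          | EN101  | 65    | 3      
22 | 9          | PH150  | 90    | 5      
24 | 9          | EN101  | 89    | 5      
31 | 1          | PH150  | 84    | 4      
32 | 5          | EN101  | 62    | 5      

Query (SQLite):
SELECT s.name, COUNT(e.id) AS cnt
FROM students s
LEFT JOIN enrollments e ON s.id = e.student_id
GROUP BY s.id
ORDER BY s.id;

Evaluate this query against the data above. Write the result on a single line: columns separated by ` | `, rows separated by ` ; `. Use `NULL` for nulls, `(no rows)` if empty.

LEFT JOIN keeps every students row; unmatched ones get NULL for enrollments columns.
Group by students.id and compute COUNT(e.id). COUNT(col) of an all-NULL group is 0.
  1: ids {3, 8, 20, 31} → COUNT(e.id)=4
  5: ids {16, 21, 32} → COUNT(e.id)=3
  9: ids {7, 12, 19, 22, 24} → COUNT(e.id)=5

Liam | 4 ; Raj | 3 ; Dana | 5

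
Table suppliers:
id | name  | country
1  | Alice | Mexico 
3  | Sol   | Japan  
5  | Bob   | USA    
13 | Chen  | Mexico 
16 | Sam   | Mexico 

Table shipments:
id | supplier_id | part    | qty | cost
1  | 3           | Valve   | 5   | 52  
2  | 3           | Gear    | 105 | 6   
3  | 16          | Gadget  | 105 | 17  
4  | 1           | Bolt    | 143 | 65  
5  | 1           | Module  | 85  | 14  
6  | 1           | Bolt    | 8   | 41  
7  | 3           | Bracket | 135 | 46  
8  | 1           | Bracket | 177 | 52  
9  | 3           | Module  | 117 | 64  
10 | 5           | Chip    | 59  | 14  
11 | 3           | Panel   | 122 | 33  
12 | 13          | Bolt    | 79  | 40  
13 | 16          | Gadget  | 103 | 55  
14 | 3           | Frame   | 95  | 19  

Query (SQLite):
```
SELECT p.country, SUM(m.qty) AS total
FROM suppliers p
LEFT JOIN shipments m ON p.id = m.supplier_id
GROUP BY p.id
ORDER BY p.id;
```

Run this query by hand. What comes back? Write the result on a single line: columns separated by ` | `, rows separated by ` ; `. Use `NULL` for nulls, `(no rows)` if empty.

Mexico | 413 ; Japan | 579 ; USA | 59 ; Mexico | 79 ; Mexico | 208

LEFT JOIN keeps every suppliers row; unmatched ones get NULL for shipments columns.
Group by suppliers.id and compute SUM(m.qty). SUM over an all-NULL group is NULL.
  1: ids {4, 5, 6, 8} → SUM(m.qty)=413
  3: ids {1, 2, 7, 9, 11, 14} → SUM(m.qty)=579
  5: ids {10} → SUM(m.qty)=59
  13: ids {12} → SUM(m.qty)=79
  16: ids {3, 13} → SUM(m.qty)=208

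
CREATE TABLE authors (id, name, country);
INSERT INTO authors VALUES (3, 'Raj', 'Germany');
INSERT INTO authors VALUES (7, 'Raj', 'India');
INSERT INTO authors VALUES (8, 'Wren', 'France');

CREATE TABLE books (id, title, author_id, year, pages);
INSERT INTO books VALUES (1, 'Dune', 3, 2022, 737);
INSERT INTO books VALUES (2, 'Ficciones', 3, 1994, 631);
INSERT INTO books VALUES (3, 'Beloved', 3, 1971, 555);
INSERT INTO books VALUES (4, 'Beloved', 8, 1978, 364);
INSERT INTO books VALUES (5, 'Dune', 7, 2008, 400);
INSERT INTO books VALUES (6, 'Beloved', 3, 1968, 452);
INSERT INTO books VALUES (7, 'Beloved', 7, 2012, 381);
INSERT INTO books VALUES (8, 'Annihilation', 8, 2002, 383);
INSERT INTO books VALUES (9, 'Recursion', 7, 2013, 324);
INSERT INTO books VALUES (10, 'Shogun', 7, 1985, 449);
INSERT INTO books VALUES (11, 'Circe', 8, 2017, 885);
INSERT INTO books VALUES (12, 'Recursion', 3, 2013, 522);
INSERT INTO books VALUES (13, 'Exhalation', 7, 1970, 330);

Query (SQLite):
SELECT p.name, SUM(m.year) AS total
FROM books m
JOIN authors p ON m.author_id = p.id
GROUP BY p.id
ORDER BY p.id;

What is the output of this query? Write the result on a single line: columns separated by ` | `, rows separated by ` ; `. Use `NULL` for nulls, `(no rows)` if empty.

Raj | 9968 ; Raj | 9988 ; Wren | 5997

Join each books row to its authors via author_id.
Group joined rows by authors.id; compute SUM(m.year) per group.
  3: ids {1, 2, 3, 6, 12} → SUM(m.year)=9968
  7: ids {5, 7, 9, 10, 13} → SUM(m.year)=9988
  8: ids {4, 8, 11} → SUM(m.year)=5997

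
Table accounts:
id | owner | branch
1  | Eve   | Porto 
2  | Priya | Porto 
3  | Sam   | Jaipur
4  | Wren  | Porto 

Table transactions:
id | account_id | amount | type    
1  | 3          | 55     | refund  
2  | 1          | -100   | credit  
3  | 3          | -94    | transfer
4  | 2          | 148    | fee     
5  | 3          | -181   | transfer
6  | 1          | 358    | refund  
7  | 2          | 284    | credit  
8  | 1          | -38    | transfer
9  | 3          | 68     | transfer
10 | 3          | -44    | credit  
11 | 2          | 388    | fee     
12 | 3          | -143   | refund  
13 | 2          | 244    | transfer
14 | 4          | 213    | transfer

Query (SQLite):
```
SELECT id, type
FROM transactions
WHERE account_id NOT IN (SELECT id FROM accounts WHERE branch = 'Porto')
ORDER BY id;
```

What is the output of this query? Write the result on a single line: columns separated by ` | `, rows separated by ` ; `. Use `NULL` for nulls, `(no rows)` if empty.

Inner query: accounts.id where branch = 'Porto'.
Outer: keep transactions rows whose account_id is not in that set.
Inner query → {1, 2, 4}

1 | refund ; 3 | transfer ; 5 | transfer ; 9 | transfer ; 10 | credit ; 12 | refund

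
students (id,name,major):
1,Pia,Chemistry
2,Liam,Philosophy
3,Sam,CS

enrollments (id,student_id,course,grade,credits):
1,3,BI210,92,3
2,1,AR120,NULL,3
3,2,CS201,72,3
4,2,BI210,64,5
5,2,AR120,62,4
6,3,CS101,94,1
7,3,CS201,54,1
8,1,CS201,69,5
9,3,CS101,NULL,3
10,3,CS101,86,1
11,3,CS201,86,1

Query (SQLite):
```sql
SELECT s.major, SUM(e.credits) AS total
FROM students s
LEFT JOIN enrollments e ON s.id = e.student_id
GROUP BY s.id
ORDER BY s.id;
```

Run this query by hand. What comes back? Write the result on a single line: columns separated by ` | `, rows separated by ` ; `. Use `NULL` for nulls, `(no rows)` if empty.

Chemistry | 8 ; Philosophy | 12 ; CS | 10

LEFT JOIN keeps every students row; unmatched ones get NULL for enrollments columns.
Group by students.id and compute SUM(e.credits). SUM over an all-NULL group is NULL.
  1: ids {2, 8} → SUM(e.credits)=8
  2: ids {3, 4, 5} → SUM(e.credits)=12
  3: ids {1, 6, 7, 9, 10, 11} → SUM(e.credits)=10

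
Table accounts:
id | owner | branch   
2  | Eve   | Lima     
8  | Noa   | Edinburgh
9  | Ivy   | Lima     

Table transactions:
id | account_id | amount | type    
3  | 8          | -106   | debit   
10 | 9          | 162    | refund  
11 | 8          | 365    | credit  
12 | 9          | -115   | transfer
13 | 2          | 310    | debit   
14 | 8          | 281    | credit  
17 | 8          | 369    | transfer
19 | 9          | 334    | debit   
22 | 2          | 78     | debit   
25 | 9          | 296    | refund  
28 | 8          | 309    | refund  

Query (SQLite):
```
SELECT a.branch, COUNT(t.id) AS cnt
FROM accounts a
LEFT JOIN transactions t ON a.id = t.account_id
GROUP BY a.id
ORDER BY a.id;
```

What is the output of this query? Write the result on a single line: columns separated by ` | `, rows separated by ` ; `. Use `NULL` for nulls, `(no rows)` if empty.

Lima | 2 ; Edinburgh | 5 ; Lima | 4

LEFT JOIN keeps every accounts row; unmatched ones get NULL for transactions columns.
Group by accounts.id and compute COUNT(t.id). COUNT(col) of an all-NULL group is 0.
  2: ids {13, 22} → COUNT(t.id)=2
  8: ids {3, 11, 14, 17, 28} → COUNT(t.id)=5
  9: ids {10, 12, 19, 25} → COUNT(t.id)=4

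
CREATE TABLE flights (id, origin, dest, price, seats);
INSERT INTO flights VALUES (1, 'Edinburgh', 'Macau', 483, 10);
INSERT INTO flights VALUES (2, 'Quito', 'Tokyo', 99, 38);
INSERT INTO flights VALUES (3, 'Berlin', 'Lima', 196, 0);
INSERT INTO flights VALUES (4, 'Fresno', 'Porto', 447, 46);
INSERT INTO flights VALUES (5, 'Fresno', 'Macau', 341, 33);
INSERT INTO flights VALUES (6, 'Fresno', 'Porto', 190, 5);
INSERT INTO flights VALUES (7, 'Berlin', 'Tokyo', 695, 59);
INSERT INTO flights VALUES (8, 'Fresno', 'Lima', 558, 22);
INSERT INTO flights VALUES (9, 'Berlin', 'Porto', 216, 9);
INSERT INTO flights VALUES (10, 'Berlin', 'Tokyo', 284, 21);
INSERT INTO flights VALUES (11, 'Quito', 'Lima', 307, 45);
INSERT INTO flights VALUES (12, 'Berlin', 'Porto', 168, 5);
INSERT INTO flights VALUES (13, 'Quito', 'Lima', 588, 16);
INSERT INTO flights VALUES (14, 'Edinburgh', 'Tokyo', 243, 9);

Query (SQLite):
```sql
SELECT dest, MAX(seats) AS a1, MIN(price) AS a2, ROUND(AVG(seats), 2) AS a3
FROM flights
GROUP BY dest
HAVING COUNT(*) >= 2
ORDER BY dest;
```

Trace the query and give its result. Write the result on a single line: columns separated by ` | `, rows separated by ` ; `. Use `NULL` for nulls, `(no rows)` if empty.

Group flights by dest.
Per group compute: MAX(seats), MIN(price), ROUND(AVG(seats), 2).
HAVING: drop groups with fewer than 2 rows.
  Lima: ids {3, 8, 11, 13} → MAX(seats)=45, MIN(price)=196, ROUND(AVG(seats), 2)=20.75
  Macau: ids {1, 5} → MAX(seats)=33, MIN(price)=341, ROUND(AVG(seats), 2)=21.5
  Porto: ids {4, 6, 9, 12} → MAX(seats)=46, MIN(price)=168, ROUND(AVG(seats), 2)=16.25
  Tokyo: ids {2, 7, 10, 14} → MAX(seats)=59, MIN(price)=99, ROUND(AVG(seats), 2)=31.75

Lima | 45 | 196 | 20.75 ; Macau | 33 | 341 | 21.5 ; Porto | 46 | 168 | 16.25 ; Tokyo | 59 | 99 | 31.75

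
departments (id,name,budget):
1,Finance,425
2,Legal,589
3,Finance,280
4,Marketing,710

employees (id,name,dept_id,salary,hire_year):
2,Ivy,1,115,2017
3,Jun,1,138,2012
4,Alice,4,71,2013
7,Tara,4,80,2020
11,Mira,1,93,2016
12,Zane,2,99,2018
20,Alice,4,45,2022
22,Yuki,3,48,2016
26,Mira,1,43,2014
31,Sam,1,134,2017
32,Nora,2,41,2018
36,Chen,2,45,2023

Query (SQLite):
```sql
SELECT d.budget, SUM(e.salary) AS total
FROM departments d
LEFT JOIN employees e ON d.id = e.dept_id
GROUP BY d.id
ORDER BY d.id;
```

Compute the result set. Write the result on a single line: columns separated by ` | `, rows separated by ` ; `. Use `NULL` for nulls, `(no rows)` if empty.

LEFT JOIN keeps every departments row; unmatched ones get NULL for employees columns.
Group by departments.id and compute SUM(e.salary). SUM over an all-NULL group is NULL.
  1: ids {2, 3, 11, 26, 31} → SUM(e.salary)=523
  2: ids {12, 32, 36} → SUM(e.salary)=185
  3: ids {22} → SUM(e.salary)=48
  4: ids {4, 7, 20} → SUM(e.salary)=196

425 | 523 ; 589 | 185 ; 280 | 48 ; 710 | 196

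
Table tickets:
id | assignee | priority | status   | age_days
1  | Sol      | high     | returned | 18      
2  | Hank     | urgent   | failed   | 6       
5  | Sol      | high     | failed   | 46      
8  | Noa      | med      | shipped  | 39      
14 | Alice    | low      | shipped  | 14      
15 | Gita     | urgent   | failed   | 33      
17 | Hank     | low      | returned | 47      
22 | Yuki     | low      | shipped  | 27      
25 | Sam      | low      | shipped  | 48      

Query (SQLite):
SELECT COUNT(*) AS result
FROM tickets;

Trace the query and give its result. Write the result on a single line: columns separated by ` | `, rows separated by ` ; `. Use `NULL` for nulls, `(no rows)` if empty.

All age_days values: [18, 6, 46, 39, 14, 33, 47, 27, 48].
COUNT(*) counts rows → 9.

9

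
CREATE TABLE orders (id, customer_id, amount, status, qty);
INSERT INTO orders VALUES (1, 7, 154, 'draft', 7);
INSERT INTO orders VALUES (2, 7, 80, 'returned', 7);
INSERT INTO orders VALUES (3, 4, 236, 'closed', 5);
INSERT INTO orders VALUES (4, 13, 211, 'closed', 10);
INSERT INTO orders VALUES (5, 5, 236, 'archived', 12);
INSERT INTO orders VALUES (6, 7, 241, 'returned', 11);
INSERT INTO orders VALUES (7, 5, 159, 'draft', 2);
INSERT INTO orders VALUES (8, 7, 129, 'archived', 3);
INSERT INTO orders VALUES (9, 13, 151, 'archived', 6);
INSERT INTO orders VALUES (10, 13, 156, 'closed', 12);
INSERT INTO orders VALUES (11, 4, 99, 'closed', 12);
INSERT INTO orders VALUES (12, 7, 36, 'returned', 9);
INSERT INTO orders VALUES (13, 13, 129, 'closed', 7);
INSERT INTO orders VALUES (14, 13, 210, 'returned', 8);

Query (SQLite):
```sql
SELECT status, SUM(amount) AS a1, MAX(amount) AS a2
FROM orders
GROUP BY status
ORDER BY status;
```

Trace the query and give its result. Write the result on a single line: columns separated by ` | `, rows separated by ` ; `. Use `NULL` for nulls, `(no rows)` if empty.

Group orders by status.
Per group compute: SUM(amount), MAX(amount).
  archived: ids {5, 8, 9} → SUM(amount)=516, MAX(amount)=236
  closed: ids {3, 4, 10, 11, 13} → SUM(amount)=831, MAX(amount)=236
  draft: ids {1, 7} → SUM(amount)=313, MAX(amount)=159
  returned: ids {2, 6, 12, 14} → SUM(amount)=567, MAX(amount)=241

archived | 516 | 236 ; closed | 831 | 236 ; draft | 313 | 159 ; returned | 567 | 241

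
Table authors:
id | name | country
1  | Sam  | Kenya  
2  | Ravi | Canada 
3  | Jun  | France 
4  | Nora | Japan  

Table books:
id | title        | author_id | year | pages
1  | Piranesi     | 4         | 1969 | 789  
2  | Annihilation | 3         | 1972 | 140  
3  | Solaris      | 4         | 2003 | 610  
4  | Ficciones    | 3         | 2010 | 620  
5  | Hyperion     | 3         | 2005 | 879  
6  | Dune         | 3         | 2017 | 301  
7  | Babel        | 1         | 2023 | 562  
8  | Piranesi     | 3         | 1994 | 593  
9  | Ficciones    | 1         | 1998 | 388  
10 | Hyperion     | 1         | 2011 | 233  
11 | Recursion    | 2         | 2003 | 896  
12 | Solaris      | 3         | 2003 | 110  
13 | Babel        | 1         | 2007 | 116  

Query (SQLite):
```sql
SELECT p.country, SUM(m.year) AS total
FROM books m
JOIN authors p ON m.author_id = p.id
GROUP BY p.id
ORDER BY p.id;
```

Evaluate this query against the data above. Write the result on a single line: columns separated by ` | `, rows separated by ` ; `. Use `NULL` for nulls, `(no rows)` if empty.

Kenya | 8039 ; Canada | 2003 ; France | 12001 ; Japan | 3972

Join each books row to its authors via author_id.
Group joined rows by authors.id; compute SUM(m.year) per group.
  1: ids {7, 9, 10, 13} → SUM(m.year)=8039
  2: ids {11} → SUM(m.year)=2003
  3: ids {2, 4, 5, 6, 8, 12} → SUM(m.year)=12001
  4: ids {1, 3} → SUM(m.year)=3972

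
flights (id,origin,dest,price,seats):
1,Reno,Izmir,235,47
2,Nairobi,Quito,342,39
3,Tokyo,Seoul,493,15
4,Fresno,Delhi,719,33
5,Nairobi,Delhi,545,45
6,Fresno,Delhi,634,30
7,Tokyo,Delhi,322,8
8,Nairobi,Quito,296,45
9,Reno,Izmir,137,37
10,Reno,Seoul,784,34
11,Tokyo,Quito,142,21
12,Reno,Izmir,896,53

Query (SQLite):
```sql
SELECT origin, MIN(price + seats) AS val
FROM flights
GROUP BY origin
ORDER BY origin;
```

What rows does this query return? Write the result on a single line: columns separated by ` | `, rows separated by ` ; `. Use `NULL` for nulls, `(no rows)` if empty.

For each row compute price + seats.
Group by origin; take MIN of the expression per group.
  Fresno: ids {4, 6} → MIN(price + seats)=664
  Nairobi: ids {2, 5, 8} → MIN(price + seats)=341
  Reno: ids {1, 9, 10, 12} → MIN(price + seats)=174
  Tokyo: ids {3, 7, 11} → MIN(price + seats)=163

Fresno | 664 ; Nairobi | 341 ; Reno | 174 ; Tokyo | 163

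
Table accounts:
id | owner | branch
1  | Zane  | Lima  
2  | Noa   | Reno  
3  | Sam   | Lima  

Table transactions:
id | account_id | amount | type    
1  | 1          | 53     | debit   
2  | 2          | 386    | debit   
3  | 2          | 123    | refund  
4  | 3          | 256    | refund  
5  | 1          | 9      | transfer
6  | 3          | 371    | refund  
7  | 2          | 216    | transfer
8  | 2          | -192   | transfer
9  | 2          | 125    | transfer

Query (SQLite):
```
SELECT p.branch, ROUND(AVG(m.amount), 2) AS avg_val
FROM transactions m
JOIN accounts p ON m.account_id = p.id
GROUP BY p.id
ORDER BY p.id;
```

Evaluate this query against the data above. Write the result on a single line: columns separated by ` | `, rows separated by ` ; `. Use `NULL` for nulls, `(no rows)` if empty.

Join each transactions row to its accounts via account_id.
Group joined rows by accounts.id; compute ROUND(AVG(m.amount), 2) per group.
  1: ids {1, 5} → ROUND(AVG(m.amount), 2)=31
  2: ids {2, 3, 7, 8, 9} → ROUND(AVG(m.amount), 2)=131.6
  3: ids {4, 6} → ROUND(AVG(m.amount), 2)=313.5

Lima | 31 ; Reno | 131.6 ; Lima | 313.5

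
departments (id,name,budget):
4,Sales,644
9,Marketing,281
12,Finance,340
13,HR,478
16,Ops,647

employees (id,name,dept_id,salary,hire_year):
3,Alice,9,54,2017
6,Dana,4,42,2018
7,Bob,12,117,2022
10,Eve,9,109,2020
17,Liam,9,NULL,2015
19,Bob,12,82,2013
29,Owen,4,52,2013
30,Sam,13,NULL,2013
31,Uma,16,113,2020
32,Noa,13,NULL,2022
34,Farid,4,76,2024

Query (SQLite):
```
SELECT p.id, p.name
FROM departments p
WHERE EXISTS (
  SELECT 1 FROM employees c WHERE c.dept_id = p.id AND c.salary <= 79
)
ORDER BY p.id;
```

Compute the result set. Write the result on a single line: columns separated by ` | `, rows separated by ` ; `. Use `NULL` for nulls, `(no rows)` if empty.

4 | Sales ; 9 | Marketing

For each departments row, check whether any employees with matching dept_id has salary <= 79.
Keep rows where that is true.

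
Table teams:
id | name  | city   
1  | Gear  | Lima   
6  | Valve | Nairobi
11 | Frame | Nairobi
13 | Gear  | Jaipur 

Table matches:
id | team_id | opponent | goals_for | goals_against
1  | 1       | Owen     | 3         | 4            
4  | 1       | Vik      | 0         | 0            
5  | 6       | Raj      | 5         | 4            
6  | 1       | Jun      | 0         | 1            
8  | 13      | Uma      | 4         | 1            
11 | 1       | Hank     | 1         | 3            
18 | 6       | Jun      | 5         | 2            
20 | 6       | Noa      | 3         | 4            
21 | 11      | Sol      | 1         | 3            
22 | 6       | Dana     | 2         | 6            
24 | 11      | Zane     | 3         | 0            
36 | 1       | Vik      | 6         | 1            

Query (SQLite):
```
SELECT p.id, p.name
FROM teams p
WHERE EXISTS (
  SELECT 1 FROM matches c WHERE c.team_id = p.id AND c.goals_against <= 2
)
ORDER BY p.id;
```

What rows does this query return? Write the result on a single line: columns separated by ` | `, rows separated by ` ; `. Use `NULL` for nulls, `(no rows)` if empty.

1 | Gear ; 6 | Valve ; 11 | Frame ; 13 | Gear

For each teams row, check whether any matches with matching team_id has goals_against <= 2.
Keep rows where that is true.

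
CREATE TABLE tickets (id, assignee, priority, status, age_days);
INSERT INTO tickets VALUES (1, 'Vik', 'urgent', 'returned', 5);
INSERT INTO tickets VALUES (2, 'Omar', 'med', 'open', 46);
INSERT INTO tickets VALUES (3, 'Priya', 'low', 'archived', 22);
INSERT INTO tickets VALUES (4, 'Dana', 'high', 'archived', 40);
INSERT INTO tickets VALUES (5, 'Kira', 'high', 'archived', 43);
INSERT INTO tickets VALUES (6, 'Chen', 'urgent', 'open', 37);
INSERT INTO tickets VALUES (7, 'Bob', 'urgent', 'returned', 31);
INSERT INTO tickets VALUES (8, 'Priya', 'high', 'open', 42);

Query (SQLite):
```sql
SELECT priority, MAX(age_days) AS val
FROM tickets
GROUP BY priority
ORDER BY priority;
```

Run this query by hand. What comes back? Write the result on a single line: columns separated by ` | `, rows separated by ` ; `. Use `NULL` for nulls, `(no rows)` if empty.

high | 43 ; low | 22 ; med | 46 ; urgent | 37

Partition tickets by priority; compute MAX(age_days) within each group.
  high: ids {4, 5, 8} → MAX(age_days)=43
  low: ids {3} → MAX(age_days)=22
  med: ids {2} → MAX(age_days)=46
  urgent: ids {1, 6, 7} → MAX(age_days)=37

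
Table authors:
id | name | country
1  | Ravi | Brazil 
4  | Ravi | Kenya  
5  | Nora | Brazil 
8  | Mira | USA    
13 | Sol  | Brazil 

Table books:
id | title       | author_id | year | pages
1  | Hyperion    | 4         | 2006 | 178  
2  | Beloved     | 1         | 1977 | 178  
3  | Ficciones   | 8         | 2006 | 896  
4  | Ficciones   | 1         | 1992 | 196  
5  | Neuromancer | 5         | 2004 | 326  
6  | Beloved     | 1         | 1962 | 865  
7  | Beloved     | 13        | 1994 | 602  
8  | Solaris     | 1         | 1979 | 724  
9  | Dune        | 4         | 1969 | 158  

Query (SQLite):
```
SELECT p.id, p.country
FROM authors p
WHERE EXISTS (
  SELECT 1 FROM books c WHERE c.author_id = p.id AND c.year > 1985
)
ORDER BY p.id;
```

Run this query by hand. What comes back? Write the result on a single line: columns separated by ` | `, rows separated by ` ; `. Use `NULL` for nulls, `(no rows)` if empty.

1 | Brazil ; 4 | Kenya ; 5 | Brazil ; 8 | USA ; 13 | Brazil

For each authors row, check whether any books with matching author_id has year > 1985.
Keep rows where that is true.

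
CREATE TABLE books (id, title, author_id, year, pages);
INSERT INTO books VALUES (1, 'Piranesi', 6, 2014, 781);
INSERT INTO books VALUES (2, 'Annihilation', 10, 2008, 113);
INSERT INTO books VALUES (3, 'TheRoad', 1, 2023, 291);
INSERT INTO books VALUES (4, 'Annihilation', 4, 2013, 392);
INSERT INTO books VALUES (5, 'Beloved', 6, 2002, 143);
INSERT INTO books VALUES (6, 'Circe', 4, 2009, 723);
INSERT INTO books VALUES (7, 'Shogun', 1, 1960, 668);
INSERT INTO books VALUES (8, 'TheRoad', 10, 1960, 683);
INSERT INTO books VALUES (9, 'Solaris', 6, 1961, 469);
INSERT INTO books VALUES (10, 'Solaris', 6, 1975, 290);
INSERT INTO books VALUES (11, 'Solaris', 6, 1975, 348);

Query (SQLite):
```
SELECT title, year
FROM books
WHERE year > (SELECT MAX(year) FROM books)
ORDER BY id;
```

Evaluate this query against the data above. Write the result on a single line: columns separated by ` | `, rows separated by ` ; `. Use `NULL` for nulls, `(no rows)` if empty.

(no rows)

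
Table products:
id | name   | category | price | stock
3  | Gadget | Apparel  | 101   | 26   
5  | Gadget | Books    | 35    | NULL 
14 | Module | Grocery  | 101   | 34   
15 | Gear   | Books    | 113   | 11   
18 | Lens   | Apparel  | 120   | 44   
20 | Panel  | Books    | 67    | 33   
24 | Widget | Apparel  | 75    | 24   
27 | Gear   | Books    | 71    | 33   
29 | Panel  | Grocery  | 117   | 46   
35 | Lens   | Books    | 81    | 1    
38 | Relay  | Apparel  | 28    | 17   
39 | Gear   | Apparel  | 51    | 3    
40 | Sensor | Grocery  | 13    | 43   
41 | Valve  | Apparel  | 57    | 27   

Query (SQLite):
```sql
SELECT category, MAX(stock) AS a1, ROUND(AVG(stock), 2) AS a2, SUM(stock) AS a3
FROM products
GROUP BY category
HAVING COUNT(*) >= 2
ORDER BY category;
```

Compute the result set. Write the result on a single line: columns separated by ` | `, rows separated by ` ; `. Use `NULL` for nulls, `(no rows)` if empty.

Apparel | 44 | 23.5 | 141 ; Books | 33 | 19.5 | 78 ; Grocery | 46 | 41 | 123

Group products by category.
Per group compute: MAX(stock), ROUND(AVG(stock), 2), SUM(stock).
HAVING: drop groups with fewer than 2 rows.
  Apparel: ids {3, 18, 24, 38, 39, 41} → MAX(stock)=44, ROUND(AVG(stock), 2)=23.5, SUM(stock)=141
  Books: ids {5, 15, 20, 27, 35} → MAX(stock)=33, ROUND(AVG(stock), 2)=19.5, SUM(stock)=78
  Grocery: ids {14, 29, 40} → MAX(stock)=46, ROUND(AVG(stock), 2)=41, SUM(stock)=123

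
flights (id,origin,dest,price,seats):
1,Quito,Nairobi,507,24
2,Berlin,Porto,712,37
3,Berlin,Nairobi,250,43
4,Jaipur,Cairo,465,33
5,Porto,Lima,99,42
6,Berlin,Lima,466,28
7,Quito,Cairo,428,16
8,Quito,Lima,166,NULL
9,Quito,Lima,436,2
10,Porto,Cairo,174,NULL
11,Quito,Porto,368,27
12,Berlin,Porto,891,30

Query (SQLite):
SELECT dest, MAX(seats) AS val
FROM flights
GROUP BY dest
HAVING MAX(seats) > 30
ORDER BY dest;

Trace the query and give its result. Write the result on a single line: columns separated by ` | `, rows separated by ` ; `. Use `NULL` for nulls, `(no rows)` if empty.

Cairo | 33 ; Lima | 42 ; Nairobi | 43 ; Porto | 37

Partition flights by dest; compute MAX(seats) within each group.
HAVING: keep groups where MAX(seats) > 30.
  Cairo: ids {4, 7, 10} → MAX(seats)=33
  Lima: ids {5, 6, 8, 9} → MAX(seats)=42
  Nairobi: ids {1, 3} → MAX(seats)=43
  Porto: ids {2, 11, 12} → MAX(seats)=37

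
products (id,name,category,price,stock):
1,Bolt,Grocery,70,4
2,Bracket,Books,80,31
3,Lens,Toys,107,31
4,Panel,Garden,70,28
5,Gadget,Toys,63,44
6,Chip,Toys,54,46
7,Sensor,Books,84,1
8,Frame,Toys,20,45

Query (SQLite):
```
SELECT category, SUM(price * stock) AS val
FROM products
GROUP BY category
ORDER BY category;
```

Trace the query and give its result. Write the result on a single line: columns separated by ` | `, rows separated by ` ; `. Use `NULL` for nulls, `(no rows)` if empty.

Books | 2564 ; Garden | 1960 ; Grocery | 280 ; Toys | 9473

For each row compute price * stock.
Group by category; take SUM of the expression per group.
  Books: ids {2, 7} → SUM(price * stock)=2564
  Garden: ids {4} → SUM(price * stock)=1960
  Grocery: ids {1} → SUM(price * stock)=280
  Toys: ids {3, 5, 6, 8} → SUM(price * stock)=9473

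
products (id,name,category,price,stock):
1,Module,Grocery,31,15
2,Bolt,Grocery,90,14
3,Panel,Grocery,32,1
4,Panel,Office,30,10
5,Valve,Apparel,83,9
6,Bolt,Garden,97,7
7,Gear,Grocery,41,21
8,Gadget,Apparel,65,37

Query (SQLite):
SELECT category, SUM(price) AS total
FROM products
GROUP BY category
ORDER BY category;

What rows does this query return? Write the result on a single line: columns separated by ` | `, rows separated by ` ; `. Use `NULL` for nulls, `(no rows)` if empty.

Apparel | 148 ; Garden | 97 ; Grocery | 194 ; Office | 30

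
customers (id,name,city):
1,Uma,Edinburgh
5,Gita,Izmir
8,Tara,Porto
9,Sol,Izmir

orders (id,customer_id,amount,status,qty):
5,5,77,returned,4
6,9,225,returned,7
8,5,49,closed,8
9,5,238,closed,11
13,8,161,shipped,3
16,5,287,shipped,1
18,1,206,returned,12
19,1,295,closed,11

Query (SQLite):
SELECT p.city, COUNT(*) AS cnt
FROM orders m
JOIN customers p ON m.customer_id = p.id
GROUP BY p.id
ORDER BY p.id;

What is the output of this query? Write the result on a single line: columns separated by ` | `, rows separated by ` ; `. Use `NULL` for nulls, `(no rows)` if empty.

Edinburgh | 2 ; Izmir | 4 ; Porto | 1 ; Izmir | 1

Join each orders row to its customers via customer_id.
Group joined rows by customers.id; compute COUNT(*) per group.
  1: ids {18, 19} → COUNT(*)=2
  5: ids {5, 8, 9, 16} → COUNT(*)=4
  8: ids {13} → COUNT(*)=1
  9: ids {6} → COUNT(*)=1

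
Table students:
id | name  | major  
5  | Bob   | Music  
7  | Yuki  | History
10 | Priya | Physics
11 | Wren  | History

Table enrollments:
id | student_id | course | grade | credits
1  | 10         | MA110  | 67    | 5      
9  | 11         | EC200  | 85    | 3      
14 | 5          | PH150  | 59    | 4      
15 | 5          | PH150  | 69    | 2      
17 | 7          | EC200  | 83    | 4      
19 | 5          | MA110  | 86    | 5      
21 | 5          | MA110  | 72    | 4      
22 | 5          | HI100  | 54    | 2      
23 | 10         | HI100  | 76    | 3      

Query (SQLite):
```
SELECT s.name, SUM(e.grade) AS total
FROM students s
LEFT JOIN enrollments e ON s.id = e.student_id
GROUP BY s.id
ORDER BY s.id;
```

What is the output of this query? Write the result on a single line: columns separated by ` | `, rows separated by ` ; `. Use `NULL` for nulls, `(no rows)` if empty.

LEFT JOIN keeps every students row; unmatched ones get NULL for enrollments columns.
Group by students.id and compute SUM(e.grade). SUM over an all-NULL group is NULL.
  5: ids {14, 15, 19, 21, 22} → SUM(e.grade)=340
  7: ids {17} → SUM(e.grade)=83
  10: ids {1, 23} → SUM(e.grade)=143
  11: ids {9} → SUM(e.grade)=85

Bob | 340 ; Yuki | 83 ; Priya | 143 ; Wren | 85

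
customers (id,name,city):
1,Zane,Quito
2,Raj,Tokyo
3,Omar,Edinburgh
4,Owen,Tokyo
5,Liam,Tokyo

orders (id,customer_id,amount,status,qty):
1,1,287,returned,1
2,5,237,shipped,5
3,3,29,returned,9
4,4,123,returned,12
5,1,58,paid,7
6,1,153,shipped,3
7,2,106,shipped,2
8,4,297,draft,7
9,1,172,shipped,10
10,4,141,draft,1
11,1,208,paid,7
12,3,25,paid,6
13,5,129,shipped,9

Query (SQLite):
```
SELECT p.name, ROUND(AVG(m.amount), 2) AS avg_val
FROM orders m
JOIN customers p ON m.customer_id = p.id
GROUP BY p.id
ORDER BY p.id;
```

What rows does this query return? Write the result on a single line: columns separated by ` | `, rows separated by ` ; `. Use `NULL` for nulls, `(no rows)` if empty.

Join each orders row to its customers via customer_id.
Group joined rows by customers.id; compute ROUND(AVG(m.amount), 2) per group.
  1: ids {1, 5, 6, 9, 11} → ROUND(AVG(m.amount), 2)=175.6
  2: ids {7} → ROUND(AVG(m.amount), 2)=106
  3: ids {3, 12} → ROUND(AVG(m.amount), 2)=27
  4: ids {4, 8, 10} → ROUND(AVG(m.amount), 2)=187
  5: ids {2, 13} → ROUND(AVG(m.amount), 2)=183

Zane | 175.6 ; Raj | 106 ; Omar | 27 ; Owen | 187 ; Liam | 183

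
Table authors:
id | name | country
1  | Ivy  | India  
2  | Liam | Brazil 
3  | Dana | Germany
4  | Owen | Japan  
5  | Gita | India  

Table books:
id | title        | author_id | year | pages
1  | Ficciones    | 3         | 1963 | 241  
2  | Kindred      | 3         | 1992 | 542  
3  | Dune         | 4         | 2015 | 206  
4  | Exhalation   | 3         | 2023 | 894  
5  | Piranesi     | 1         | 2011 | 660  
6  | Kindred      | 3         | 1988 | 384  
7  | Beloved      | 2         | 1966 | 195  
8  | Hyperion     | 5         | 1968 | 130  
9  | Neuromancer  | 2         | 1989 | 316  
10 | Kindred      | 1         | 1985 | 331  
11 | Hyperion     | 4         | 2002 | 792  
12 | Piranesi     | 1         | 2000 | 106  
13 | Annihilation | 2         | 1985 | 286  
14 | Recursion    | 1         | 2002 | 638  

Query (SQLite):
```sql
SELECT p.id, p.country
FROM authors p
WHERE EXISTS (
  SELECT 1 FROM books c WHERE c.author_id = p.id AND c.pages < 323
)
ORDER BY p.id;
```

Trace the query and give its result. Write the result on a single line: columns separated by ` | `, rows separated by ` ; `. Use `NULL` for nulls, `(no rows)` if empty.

1 | India ; 2 | Brazil ; 3 | Germany ; 4 | Japan ; 5 | India

For each authors row, check whether any books with matching author_id has pages < 323.
Keep rows where that is true.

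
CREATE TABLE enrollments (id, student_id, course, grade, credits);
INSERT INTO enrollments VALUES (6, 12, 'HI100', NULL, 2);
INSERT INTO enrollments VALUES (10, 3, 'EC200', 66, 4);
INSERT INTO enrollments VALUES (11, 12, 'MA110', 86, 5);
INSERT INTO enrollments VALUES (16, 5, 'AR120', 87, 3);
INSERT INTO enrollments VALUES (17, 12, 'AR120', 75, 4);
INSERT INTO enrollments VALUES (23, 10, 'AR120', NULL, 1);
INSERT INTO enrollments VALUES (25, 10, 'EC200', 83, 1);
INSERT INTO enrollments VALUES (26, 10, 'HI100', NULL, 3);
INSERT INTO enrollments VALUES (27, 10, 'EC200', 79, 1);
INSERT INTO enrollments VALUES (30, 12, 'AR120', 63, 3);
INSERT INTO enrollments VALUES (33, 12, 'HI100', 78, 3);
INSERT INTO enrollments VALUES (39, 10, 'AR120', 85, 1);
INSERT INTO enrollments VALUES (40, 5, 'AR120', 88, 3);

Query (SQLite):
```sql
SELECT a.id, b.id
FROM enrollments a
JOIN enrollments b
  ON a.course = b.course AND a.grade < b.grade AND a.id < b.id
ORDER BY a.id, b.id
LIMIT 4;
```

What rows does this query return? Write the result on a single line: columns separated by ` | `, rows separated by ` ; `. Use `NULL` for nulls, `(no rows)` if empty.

10 | 25 ; 10 | 27 ; 16 | 40 ; 17 | 39

Pairs (a,b) with same course, a.grade < b.grade, a.id < b.id.
course groups: AR120:{16,17,23,30,39,40} EC200:{10,25,27} HI100:{6,26,33} MA110:{11}
Ordered by (a.id, b.id); first 4.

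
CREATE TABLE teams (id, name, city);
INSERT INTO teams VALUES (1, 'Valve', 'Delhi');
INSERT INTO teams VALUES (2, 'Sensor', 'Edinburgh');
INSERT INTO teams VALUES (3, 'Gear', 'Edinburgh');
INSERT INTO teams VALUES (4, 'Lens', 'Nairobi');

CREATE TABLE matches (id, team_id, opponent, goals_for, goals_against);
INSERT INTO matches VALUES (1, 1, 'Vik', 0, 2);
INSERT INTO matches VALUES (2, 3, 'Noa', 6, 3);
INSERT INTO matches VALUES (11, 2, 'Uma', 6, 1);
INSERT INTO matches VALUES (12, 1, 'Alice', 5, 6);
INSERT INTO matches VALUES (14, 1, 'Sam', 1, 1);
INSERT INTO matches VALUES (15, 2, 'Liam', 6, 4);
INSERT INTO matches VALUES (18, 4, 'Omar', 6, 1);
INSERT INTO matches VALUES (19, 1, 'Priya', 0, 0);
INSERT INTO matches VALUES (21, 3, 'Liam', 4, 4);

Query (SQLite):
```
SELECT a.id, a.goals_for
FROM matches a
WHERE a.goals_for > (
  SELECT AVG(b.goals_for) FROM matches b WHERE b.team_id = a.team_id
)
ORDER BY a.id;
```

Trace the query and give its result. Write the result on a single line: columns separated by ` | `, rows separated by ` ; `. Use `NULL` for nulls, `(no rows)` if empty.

2 | 6 ; 12 | 5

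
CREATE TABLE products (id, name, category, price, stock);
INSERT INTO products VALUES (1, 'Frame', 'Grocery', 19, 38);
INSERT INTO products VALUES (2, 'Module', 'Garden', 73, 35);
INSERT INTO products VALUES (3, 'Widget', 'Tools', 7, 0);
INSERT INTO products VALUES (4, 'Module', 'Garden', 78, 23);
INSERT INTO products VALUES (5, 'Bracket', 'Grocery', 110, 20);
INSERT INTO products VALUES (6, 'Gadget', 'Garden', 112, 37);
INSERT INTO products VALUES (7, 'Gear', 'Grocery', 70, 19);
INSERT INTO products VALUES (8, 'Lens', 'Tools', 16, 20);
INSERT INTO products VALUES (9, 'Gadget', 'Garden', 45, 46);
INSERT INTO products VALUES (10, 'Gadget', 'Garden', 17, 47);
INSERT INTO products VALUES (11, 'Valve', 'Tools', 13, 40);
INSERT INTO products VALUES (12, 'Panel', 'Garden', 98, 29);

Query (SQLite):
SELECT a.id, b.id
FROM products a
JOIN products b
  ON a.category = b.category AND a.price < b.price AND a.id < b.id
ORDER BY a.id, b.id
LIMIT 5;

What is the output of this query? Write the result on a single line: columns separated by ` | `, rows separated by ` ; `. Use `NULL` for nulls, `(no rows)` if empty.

1 | 5 ; 1 | 7 ; 2 | 4 ; 2 | 6 ; 2 | 12

Pairs (a,b) with same category, a.price < b.price, a.id < b.id.
category groups: Garden:{2,4,6,9,10,12} Grocery:{1,5,7} Tools:{3,8,11}
Ordered by (a.id, b.id); first 5.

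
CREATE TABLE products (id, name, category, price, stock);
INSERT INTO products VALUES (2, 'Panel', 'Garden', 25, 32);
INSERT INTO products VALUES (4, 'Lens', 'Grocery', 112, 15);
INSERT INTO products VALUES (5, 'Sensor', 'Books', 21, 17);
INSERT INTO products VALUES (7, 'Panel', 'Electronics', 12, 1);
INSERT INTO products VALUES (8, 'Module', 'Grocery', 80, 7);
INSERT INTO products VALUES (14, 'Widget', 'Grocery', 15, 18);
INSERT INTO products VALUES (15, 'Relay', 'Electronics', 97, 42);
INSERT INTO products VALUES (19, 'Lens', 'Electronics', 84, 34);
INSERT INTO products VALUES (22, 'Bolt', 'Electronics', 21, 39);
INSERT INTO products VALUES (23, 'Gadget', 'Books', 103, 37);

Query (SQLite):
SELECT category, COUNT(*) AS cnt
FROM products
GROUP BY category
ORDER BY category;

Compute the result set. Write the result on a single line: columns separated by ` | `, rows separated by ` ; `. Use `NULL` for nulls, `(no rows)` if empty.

Partition products by category; compute COUNT(*) within each group.
  Books: ids {5, 23} → COUNT(*)=2
  Electronics: ids {7, 15, 19, 22} → COUNT(*)=4
  Garden: ids {2} → COUNT(*)=1
  Grocery: ids {4, 8, 14} → COUNT(*)=3

Books | 2 ; Electronics | 4 ; Garden | 1 ; Grocery | 3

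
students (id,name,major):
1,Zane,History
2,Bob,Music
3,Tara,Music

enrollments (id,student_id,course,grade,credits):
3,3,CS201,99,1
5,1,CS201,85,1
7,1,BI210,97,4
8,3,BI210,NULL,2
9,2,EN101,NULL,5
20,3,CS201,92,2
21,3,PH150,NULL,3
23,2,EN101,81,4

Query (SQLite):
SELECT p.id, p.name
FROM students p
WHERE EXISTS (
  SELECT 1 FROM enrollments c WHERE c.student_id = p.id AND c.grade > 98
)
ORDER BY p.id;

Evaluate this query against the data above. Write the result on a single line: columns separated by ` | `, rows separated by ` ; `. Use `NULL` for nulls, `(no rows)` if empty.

For each students row, check whether any enrollments with matching student_id has grade > 98.
Keep rows where that is true.

3 | Tara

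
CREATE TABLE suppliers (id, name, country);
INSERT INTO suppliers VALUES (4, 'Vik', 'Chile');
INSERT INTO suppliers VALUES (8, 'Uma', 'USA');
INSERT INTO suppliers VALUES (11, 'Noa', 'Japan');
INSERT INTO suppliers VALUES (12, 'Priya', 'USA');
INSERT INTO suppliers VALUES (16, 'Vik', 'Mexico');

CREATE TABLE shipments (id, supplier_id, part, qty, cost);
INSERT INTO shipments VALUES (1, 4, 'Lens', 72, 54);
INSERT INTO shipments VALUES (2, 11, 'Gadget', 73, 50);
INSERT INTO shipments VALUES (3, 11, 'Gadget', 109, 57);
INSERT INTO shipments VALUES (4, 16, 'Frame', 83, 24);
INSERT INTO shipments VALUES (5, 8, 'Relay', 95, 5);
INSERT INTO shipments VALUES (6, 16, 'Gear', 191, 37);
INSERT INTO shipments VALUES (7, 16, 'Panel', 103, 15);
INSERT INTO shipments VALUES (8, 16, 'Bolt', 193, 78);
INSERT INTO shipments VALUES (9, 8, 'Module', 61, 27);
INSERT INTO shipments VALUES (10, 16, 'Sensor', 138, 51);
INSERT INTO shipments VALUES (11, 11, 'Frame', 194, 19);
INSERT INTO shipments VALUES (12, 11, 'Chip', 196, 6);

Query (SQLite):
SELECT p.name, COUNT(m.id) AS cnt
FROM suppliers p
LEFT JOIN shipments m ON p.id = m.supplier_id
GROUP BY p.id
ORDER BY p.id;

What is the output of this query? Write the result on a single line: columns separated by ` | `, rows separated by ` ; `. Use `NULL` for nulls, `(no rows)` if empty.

Vik | 1 ; Uma | 2 ; Noa | 4 ; Priya | 0 ; Vik | 5

LEFT JOIN keeps every suppliers row; unmatched ones get NULL for shipments columns.
Group by suppliers.id and compute COUNT(m.id). COUNT(col) of an all-NULL group is 0.
  4: ids {1} → COUNT(m.id)=1
  8: ids {5, 9} → COUNT(m.id)=2
  11: ids {2, 3, 11, 12} → COUNT(m.id)=4
  12: ids {—} → COUNT(m.id)=0
  16: ids {4, 6, 7, 8, 10} → COUNT(m.id)=5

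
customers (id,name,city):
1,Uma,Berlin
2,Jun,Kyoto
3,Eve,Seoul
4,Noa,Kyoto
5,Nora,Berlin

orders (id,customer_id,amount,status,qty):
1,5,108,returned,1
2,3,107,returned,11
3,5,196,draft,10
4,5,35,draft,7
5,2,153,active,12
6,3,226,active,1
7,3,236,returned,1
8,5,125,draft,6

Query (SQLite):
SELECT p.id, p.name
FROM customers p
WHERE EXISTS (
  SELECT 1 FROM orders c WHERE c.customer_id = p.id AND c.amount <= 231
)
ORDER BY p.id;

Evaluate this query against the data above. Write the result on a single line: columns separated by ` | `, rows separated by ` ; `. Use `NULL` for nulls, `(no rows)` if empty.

2 | Jun ; 3 | Eve ; 5 | Nora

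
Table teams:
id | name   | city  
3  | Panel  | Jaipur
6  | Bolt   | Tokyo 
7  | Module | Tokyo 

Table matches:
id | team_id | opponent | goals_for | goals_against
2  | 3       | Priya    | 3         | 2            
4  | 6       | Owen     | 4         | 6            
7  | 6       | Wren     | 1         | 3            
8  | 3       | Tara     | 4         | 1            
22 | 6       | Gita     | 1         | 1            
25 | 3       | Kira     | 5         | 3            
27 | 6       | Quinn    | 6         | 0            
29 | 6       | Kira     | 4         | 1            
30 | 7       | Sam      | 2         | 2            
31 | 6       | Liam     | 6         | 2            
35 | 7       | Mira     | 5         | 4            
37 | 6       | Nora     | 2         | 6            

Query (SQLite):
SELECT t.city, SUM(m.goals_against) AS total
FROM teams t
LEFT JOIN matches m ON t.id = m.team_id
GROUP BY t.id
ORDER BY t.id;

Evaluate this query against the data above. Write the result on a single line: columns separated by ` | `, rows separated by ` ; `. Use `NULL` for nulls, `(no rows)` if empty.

Jaipur | 6 ; Tokyo | 19 ; Tokyo | 6

LEFT JOIN keeps every teams row; unmatched ones get NULL for matches columns.
Group by teams.id and compute SUM(m.goals_against). SUM over an all-NULL group is NULL.
  3: ids {2, 8, 25} → SUM(m.goals_against)=6
  6: ids {4, 7, 22, 27, 29, 31, 37} → SUM(m.goals_against)=19
  7: ids {30, 35} → SUM(m.goals_against)=6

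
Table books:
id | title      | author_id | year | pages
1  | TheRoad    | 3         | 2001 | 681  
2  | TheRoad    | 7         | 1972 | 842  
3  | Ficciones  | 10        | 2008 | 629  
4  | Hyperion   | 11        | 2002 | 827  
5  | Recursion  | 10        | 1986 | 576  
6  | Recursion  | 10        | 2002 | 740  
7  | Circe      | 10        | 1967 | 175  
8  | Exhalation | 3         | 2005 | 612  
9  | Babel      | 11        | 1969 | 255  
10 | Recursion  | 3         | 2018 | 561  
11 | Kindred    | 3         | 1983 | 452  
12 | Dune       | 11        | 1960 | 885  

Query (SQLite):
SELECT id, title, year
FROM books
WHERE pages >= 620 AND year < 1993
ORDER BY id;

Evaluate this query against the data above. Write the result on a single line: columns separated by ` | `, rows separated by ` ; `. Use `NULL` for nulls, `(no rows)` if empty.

pages >= 620: ids {1, 2, 3, 4, 6, 12}
year < 1993: ids {2, 5, 7, 9, 11, 12}
Combine with AND.

2 | TheRoad | 1972 ; 12 | Dune | 1960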